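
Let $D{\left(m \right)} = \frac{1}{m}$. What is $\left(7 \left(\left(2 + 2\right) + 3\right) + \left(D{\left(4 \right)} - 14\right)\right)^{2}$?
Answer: $\frac{19881}{16} \approx 1242.6$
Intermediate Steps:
$\left(7 \left(\left(2 + 2\right) + 3\right) + \left(D{\left(4 \right)} - 14\right)\right)^{2} = \left(7 \left(\left(2 + 2\right) + 3\right) + \left(\frac{1}{4} - 14\right)\right)^{2} = \left(7 \left(4 + 3\right) + \left(\frac{1}{4} - 14\right)\right)^{2} = \left(7 \cdot 7 - \frac{55}{4}\right)^{2} = \left(49 - \frac{55}{4}\right)^{2} = \left(\frac{141}{4}\right)^{2} = \frac{19881}{16}$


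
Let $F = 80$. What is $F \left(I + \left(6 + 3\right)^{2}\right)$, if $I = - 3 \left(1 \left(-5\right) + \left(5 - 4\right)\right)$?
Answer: $7440$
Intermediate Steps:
$I = 12$ ($I = - 3 \left(-5 + \left(5 - 4\right)\right) = - 3 \left(-5 + 1\right) = \left(-3\right) \left(-4\right) = 12$)
$F \left(I + \left(6 + 3\right)^{2}\right) = 80 \left(12 + \left(6 + 3\right)^{2}\right) = 80 \left(12 + 9^{2}\right) = 80 \left(12 + 81\right) = 80 \cdot 93 = 7440$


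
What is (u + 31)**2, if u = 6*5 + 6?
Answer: 4489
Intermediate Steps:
u = 36 (u = 30 + 6 = 36)
(u + 31)**2 = (36 + 31)**2 = 67**2 = 4489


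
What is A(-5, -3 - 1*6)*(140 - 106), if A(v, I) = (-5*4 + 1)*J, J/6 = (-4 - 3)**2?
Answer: -189924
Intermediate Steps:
J = 294 (J = 6*(-4 - 3)**2 = 6*(-7)**2 = 6*49 = 294)
A(v, I) = -5586 (A(v, I) = (-5*4 + 1)*294 = (-20 + 1)*294 = -19*294 = -5586)
A(-5, -3 - 1*6)*(140 - 106) = -5586*(140 - 106) = -5586*34 = -189924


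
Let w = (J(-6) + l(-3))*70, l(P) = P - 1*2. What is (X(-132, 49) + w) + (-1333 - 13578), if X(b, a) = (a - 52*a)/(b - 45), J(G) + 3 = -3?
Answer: -924346/59 ≈ -15667.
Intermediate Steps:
J(G) = -6 (J(G) = -3 - 3 = -6)
l(P) = -2 + P (l(P) = P - 2 = -2 + P)
X(b, a) = -51*a/(-45 + b) (X(b, a) = (-51*a)/(-45 + b) = -51*a/(-45 + b))
w = -770 (w = (-6 + (-2 - 3))*70 = (-6 - 5)*70 = -11*70 = -770)
(X(-132, 49) + w) + (-1333 - 13578) = (-51*49/(-45 - 132) - 770) + (-1333 - 13578) = (-51*49/(-177) - 770) - 14911 = (-51*49*(-1/177) - 770) - 14911 = (833/59 - 770) - 14911 = -44597/59 - 14911 = -924346/59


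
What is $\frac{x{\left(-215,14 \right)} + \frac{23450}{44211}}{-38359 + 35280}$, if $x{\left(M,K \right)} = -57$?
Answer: $\frac{2496577}{136125669} \approx 0.01834$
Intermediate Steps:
$\frac{x{\left(-215,14 \right)} + \frac{23450}{44211}}{-38359 + 35280} = \frac{-57 + \frac{23450}{44211}}{-38359 + 35280} = \frac{-57 + 23450 \cdot \frac{1}{44211}}{-3079} = \left(-57 + \frac{23450}{44211}\right) \left(- \frac{1}{3079}\right) = \left(- \frac{2496577}{44211}\right) \left(- \frac{1}{3079}\right) = \frac{2496577}{136125669}$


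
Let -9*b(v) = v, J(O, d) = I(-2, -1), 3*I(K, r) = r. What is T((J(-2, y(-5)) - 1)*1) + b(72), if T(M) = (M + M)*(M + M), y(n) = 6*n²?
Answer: -8/9 ≈ -0.88889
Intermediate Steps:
I(K, r) = r/3
J(O, d) = -⅓ (J(O, d) = (⅓)*(-1) = -⅓)
T(M) = 4*M² (T(M) = (2*M)*(2*M) = 4*M²)
b(v) = -v/9
T((J(-2, y(-5)) - 1)*1) + b(72) = 4*((-⅓ - 1)*1)² - ⅑*72 = 4*(-4/3*1)² - 8 = 4*(-4/3)² - 8 = 4*(16/9) - 8 = 64/9 - 8 = -8/9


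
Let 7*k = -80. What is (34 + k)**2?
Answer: 24964/49 ≈ 509.47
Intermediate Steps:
k = -80/7 (k = (1/7)*(-80) = -80/7 ≈ -11.429)
(34 + k)**2 = (34 - 80/7)**2 = (158/7)**2 = 24964/49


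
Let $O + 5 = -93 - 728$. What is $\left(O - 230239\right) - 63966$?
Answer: $-295031$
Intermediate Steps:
$O = -826$ ($O = -5 - 821 = -826$)
$\left(O - 230239\right) - 63966 = \left(-826 - 230239\right) - 63966 = -231065 - 63966 = -295031$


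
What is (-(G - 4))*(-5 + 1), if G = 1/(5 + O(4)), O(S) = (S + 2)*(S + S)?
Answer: -844/53 ≈ -15.925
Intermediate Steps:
O(S) = 2*S*(2 + S) (O(S) = (2 + S)*(2*S) = 2*S*(2 + S))
G = 1/53 (G = 1/(5 + 2*4*(2 + 4)) = 1/(5 + 2*4*6) = 1/(5 + 48) = 1/53 ≈ 0.018868)
(-(G - 4))*(-5 + 1) = (-(1/53 - 4))*(-5 + 1) = -1*(-211/53)*(-4) = (211/53)*(-4) = -844/53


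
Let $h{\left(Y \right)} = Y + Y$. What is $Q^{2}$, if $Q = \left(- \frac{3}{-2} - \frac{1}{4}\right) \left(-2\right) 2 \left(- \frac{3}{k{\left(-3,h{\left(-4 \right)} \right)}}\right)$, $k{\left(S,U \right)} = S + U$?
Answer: $\frac{225}{121} \approx 1.8595$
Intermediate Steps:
$h{\left(Y \right)} = 2 Y$
$Q = - \frac{15}{11}$ ($Q = \left(- \frac{3}{-2} - \frac{1}{4}\right) \left(-2\right) 2 \left(- \frac{3}{-3 + 2 \left(-4\right)}\right) = \left(\left(-3\right) \left(- \frac{1}{2}\right) - \frac{1}{4}\right) \left(-2\right) 2 \left(- \frac{3}{-3 - 8}\right) = \left(\frac{3}{2} - \frac{1}{4}\right) \left(-2\right) 2 \left(- \frac{3}{-11}\right) = \frac{5}{4} \left(-2\right) 2 \left(\left(-3\right) \left(- \frac{1}{11}\right)\right) = - \frac{5 \cdot 2 \cdot \frac{3}{11}}{2} = \left(- \frac{5}{2}\right) \frac{6}{11} = - \frac{15}{11} \approx -1.3636$)
$Q^{2} = \left(- \frac{15}{11}\right)^{2} = \frac{225}{121}$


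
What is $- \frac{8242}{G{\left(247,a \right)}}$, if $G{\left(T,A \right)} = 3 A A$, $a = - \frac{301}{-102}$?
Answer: $- \frac{28583256}{90601} \approx -315.48$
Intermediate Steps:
$a = \frac{301}{102}$ ($a = \left(-301\right) \left(- \frac{1}{102}\right) = \frac{301}{102} \approx 2.951$)
$G{\left(T,A \right)} = 3 A^{2}$
$- \frac{8242}{G{\left(247,a \right)}} = - \frac{8242}{3 \left(\frac{301}{102}\right)^{2}} = - \frac{8242}{3 \cdot \frac{90601}{10404}} = - \frac{8242}{\frac{90601}{3468}} = \left(-8242\right) \frac{3468}{90601} = - \frac{28583256}{90601}$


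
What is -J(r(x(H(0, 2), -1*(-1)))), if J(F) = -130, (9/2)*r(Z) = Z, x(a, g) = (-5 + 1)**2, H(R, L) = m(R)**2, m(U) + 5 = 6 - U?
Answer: 130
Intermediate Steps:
m(U) = 1 - U (m(U) = -5 + (6 - U) = 1 - U)
H(R, L) = (1 - R)**2
x(a, g) = 16 (x(a, g) = (-4)**2 = 16)
r(Z) = 2*Z/9
-J(r(x(H(0, 2), -1*(-1)))) = -1*(-130) = 130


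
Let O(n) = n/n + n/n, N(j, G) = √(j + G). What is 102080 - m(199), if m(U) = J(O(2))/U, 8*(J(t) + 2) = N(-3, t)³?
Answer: 20313922/199 + I/1592 ≈ 1.0208e+5 + 0.00062814*I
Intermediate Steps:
N(j, G) = √(G + j)
O(n) = 2 (O(n) = 1 + 1 = 2)
J(t) = -2 + (-3 + t)^(3/2)/8 (J(t) = -2 + (√(t - 3))³/8 = -2 + (√(-3 + t))³/8 = -2 + (-3 + t)^(3/2)/8)
m(U) = (-2 - I/8)/U (m(U) = (-2 + (-3 + 2)^(3/2)/8)/U = (-2 + (-1)^(3/2)/8)/U = (-2 + (-I)/8)/U = (-2 - I/8)/U)
102080 - m(199) = 102080 - (-16 - I)/(8*199) = 102080 - (-2/199 - I/1592) = 102080 + (2/199 + I/1592) = 20313922/199 + I/1592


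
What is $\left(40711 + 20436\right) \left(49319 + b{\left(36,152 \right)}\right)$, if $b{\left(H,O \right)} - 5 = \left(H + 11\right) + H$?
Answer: $3021089829$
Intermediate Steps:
$b{\left(H,O \right)} = 16 + 2 H$ ($b{\left(H,O \right)} = 5 + \left(\left(H + 11\right) + H\right) = 5 + \left(\left(11 + H\right) + H\right) = 5 + \left(11 + 2 H\right) = 16 + 2 H$)
$\left(40711 + 20436\right) \left(49319 + b{\left(36,152 \right)}\right) = \left(40711 + 20436\right) \left(49319 + \left(16 + 2 \cdot 36\right)\right) = 61147 \left(49319 + \left(16 + 72\right)\right) = 61147 \left(49319 + 88\right) = 61147 \cdot 49407 = 3021089829$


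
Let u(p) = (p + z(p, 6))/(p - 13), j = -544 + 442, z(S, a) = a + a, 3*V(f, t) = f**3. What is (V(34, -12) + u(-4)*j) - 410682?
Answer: -1192598/3 ≈ -3.9753e+5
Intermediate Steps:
V(f, t) = f**3/3
z(S, a) = 2*a
j = -102
u(p) = (12 + p)/(-13 + p) (u(p) = (p + 2*6)/(p - 13) = (p + 12)/(-13 + p) = (12 + p)/(-13 + p))
(V(34, -12) + u(-4)*j) - 410682 = ((1/3)*34**3 + ((12 - 4)/(-13 - 4))*(-102)) - 410682 = ((1/3)*39304 + (8/(-17))*(-102)) - 410682 = (39304/3 - 1/17*8*(-102)) - 410682 = (39304/3 - 8/17*(-102)) - 410682 = (39304/3 + 48) - 410682 = 39448/3 - 410682 = -1192598/3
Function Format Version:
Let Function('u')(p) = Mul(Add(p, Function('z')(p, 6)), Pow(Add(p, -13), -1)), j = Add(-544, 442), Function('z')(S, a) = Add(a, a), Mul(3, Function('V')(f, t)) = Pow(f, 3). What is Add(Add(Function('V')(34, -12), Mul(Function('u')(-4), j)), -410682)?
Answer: Rational(-1192598, 3) ≈ -3.9753e+5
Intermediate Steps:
Function('V')(f, t) = Mul(Rational(1, 3), Pow(f, 3))
Function('z')(S, a) = Mul(2, a)
j = -102
Function('u')(p) = Mul(Pow(Add(-13, p), -1), Add(12, p)) (Function('u')(p) = Mul(Add(p, Mul(2, 6)), Pow(Add(p, -13), -1)) = Mul(Add(p, 12), Pow(Add(-13, p), -1)) = Mul(Add(12, p), Pow(Add(-13, p), -1)) = Mul(Pow(Add(-13, p), -1), Add(12, p)))
Add(Add(Function('V')(34, -12), Mul(Function('u')(-4), j)), -410682) = Add(Add(Mul(Rational(1, 3), Pow(34, 3)), Mul(Mul(Pow(Add(-13, -4), -1), Add(12, -4)), -102)), -410682) = Add(Add(Mul(Rational(1, 3), 39304), Mul(Mul(Pow(-17, -1), 8), -102)), -410682) = Add(Add(Rational(39304, 3), Mul(Mul(Rational(-1, 17), 8), -102)), -410682) = Add(Add(Rational(39304, 3), Mul(Rational(-8, 17), -102)), -410682) = Add(Add(Rational(39304, 3), 48), -410682) = Add(Rational(39448, 3), -410682) = Rational(-1192598, 3)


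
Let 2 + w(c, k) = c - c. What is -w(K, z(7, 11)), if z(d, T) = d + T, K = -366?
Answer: 2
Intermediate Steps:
z(d, T) = T + d
w(c, k) = -2 (w(c, k) = -2 + (c - c) = -2 + 0 = -2)
-w(K, z(7, 11)) = -1*(-2) = 2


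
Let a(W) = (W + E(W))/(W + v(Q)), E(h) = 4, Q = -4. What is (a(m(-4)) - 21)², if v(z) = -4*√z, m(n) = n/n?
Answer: 73920/169 - 4352*I/169 ≈ 437.4 - 25.751*I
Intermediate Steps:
m(n) = 1
a(W) = (4 + W)/(W - 8*I) (a(W) = (W + 4)/(W - 8*I) = (4 + W)/(W - 8*I))
(a(m(-4)) - 21)² = ((4 + 1)/(1 - 8*I) - 21)² = (((1 + 8*I)/65)*5 - 21)² = ((1 + 8*I)/13 - 21)² = (-21 + (1 + 8*I)/13)²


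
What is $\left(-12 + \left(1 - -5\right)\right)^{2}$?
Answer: $36$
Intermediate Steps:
$\left(-12 + \left(1 - -5\right)\right)^{2} = \left(-12 + \left(1 + 5\right)\right)^{2} = \left(-12 + 6\right)^{2} = \left(-6\right)^{2} = 36$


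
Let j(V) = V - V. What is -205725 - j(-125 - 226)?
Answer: -205725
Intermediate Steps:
j(V) = 0
-205725 - j(-125 - 226) = -205725 - 1*0 = -205725 + 0 = -205725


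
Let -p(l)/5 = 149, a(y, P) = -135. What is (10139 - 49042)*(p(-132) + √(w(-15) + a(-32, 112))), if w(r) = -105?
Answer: 28982735 - 155612*I*√15 ≈ 2.8983e+7 - 6.0268e+5*I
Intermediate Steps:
p(l) = -745 (p(l) = -5*149 = -745)
(10139 - 49042)*(p(-132) + √(w(-15) + a(-32, 112))) = (10139 - 49042)*(-745 + √(-105 - 135)) = -38903*(-745 + √(-240)) = -38903*(-745 + 4*I*√15) = 28982735 - 155612*I*√15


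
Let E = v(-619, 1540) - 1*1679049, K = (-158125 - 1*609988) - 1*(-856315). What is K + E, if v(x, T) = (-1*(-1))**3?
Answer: -1590846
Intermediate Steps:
v(x, T) = 1 (v(x, T) = 1**3 = 1)
K = 88202 (K = (-158125 - 609988) + 856315 = -768113 + 856315 = 88202)
E = -1679048 (E = 1 - 1*1679049 = 1 - 1679049 = -1679048)
K + E = 88202 - 1679048 = -1590846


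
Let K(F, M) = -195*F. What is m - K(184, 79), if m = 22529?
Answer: 58409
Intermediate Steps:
m - K(184, 79) = 22529 - (-195)*184 = 22529 - 1*(-35880) = 22529 + 35880 = 58409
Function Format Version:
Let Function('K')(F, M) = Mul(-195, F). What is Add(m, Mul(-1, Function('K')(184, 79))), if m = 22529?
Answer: 58409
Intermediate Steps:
Add(m, Mul(-1, Function('K')(184, 79))) = Add(22529, Mul(-1, Mul(-195, 184))) = Add(22529, Mul(-1, -35880)) = Add(22529, 35880) = 58409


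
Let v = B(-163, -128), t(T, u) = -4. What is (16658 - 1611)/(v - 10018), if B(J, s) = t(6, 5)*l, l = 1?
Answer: -15047/10022 ≈ -1.5014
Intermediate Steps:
B(J, s) = -4 (B(J, s) = -4*1 = -4)
v = -4
(16658 - 1611)/(v - 10018) = (16658 - 1611)/(-4 - 10018) = 15047/(-10022) = 15047*(-1/10022) = -15047/10022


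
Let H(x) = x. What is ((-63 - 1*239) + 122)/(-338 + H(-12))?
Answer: 18/35 ≈ 0.51429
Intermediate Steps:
((-63 - 1*239) + 122)/(-338 + H(-12)) = ((-63 - 1*239) + 122)/(-338 - 12) = ((-63 - 239) + 122)/(-350) = (-302 + 122)*(-1/350) = -180*(-1/350) = 18/35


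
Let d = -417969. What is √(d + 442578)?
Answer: √24609 ≈ 156.87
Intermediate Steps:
√(d + 442578) = √(-417969 + 442578) = √24609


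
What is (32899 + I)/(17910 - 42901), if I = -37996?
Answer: 5097/24991 ≈ 0.20395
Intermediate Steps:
(32899 + I)/(17910 - 42901) = (32899 - 37996)/(17910 - 42901) = -5097/(-24991) = -5097*(-1/24991) = 5097/24991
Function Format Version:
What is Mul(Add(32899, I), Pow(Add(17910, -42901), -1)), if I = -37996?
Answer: Rational(5097, 24991) ≈ 0.20395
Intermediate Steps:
Mul(Add(32899, I), Pow(Add(17910, -42901), -1)) = Mul(Add(32899, -37996), Pow(Add(17910, -42901), -1)) = Mul(-5097, Pow(-24991, -1)) = Mul(-5097, Rational(-1, 24991)) = Rational(5097, 24991)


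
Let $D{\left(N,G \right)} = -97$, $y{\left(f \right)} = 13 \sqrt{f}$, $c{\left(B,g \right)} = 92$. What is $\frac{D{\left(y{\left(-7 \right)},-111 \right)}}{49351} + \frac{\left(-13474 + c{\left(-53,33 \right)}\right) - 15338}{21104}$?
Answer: $- \frac{88712988}{65093969} \approx -1.3628$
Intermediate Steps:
$\frac{D{\left(y{\left(-7 \right)},-111 \right)}}{49351} + \frac{\left(-13474 + c{\left(-53,33 \right)}\right) - 15338}{21104} = - \frac{97}{49351} + \frac{\left(-13474 + 92\right) - 15338}{21104} = \left(-97\right) \frac{1}{49351} + \left(-13382 - 15338\right) \frac{1}{21104} = - \frac{97}{49351} - \frac{1795}{1319} = - \frac{88712988}{65093969}$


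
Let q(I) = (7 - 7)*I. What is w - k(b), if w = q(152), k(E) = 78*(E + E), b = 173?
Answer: -26988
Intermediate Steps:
k(E) = 156*E (k(E) = 78*(2*E) = 156*E)
q(I) = 0 (q(I) = 0*I = 0)
w = 0
w - k(b) = 0 - 156*173 = 0 - 1*26988 = 0 - 26988 = -26988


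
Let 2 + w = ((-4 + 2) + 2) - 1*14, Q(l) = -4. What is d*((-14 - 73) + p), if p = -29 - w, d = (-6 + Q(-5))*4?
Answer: 4000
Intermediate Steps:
w = -16 (w = -2 + (((-4 + 2) + 2) - 1*14) = -2 + ((-2 + 2) - 14) = -2 + (0 - 14) = -2 - 14 = -16)
d = -40 (d = (-6 - 4)*4 = -10*4 = -40)
p = -13 (p = -29 - 1*(-16) = -29 + 16 = -13)
d*((-14 - 73) + p) = -40*((-14 - 73) - 13) = -40*(-87 - 13) = -40*(-100) = 4000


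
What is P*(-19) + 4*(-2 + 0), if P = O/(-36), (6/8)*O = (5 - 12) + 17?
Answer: -26/27 ≈ -0.96296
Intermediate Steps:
O = 40/3 (O = 4*((5 - 12) + 17)/3 = 4*(-7 + 17)/3 = (4/3)*10 = 40/3 ≈ 13.333)
P = -10/27 (P = (40/3)/(-36) = (40/3)*(-1/36) = -10/27 ≈ -0.37037)
P*(-19) + 4*(-2 + 0) = -10/27*(-19) + 4*(-2 + 0) = 190/27 + 4*(-2) = 190/27 - 8 = -26/27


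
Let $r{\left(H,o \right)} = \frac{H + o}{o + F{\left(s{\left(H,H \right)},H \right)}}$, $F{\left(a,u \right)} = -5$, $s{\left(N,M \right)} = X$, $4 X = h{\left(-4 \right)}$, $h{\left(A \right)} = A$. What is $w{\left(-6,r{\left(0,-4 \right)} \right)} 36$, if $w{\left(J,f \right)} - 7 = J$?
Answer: $36$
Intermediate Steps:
$X = -1$ ($X = \frac{1}{4} \left(-4\right) = -1$)
$s{\left(N,M \right)} = -1$
$r{\left(H,o \right)} = \frac{H + o}{-5 + o}$ ($r{\left(H,o \right)} = \frac{H + o}{o - 5} = \frac{H + o}{-5 + o}$)
$w{\left(J,f \right)} = 7 + J$
$w{\left(-6,r{\left(0,-4 \right)} \right)} 36 = \left(7 - 6\right) 36 = 1 \cdot 36 = 36$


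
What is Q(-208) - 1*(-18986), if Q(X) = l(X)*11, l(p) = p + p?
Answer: 14410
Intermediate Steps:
l(p) = 2*p
Q(X) = 22*X (Q(X) = (2*X)*11 = 22*X)
Q(-208) - 1*(-18986) = 22*(-208) - 1*(-18986) = -4576 + 18986 = 14410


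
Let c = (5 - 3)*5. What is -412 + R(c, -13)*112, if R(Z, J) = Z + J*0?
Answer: 708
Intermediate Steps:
c = 10 (c = 2*5 = 10)
R(Z, J) = Z (R(Z, J) = Z + 0 = Z)
-412 + R(c, -13)*112 = -412 + 10*112 = -412 + 1120 = 708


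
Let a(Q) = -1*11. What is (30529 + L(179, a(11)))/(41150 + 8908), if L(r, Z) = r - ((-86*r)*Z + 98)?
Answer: -69362/25029 ≈ -2.7713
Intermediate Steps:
a(Q) = -11
L(r, Z) = -98 + r + 86*Z*r (L(r, Z) = r - (-86*Z*r + 98) = r - (98 - 86*Z*r) = r + (-98 + 86*Z*r) = -98 + r + 86*Z*r)
(30529 + L(179, a(11)))/(41150 + 8908) = (30529 + (-98 + 179 + 86*(-11)*179))/(41150 + 8908) = (30529 + (-98 + 179 - 169334))/50058 = (30529 - 169253)*(1/50058) = -138724*1/50058 = -69362/25029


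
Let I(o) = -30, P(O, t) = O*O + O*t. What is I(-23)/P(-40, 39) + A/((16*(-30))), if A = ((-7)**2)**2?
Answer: -2761/480 ≈ -5.7521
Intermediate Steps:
P(O, t) = O**2 + O*t
A = 2401 (A = 49**2 = 2401)
I(-23)/P(-40, 39) + A/((16*(-30))) = -30*(-1/(40*(-40 + 39))) + 2401/((16*(-30))) = -30/((-40*(-1))) + 2401/(-480) = -30/40 + 2401*(-1/480) = -30*1/40 - 2401/480 = -3/4 - 2401/480 = -2761/480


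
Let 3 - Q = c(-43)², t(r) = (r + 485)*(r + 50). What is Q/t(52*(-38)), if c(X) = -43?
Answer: -13/20223 ≈ -0.00064283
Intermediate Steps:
t(r) = (50 + r)*(485 + r) (t(r) = (485 + r)*(50 + r) = (50 + r)*(485 + r))
Q = -1846 (Q = 3 - 1*(-43)² = 3 - 1*1849 = 3 - 1849 = -1846)
Q/t(52*(-38)) = -1846/(24250 + (52*(-38))² + 535*(52*(-38))) = -1846/(24250 + (-1976)² + 535*(-1976)) = -1846/(24250 + 3904576 - 1057160) = -1846/2871666 = -1846*1/2871666 = -13/20223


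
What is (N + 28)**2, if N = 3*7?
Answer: 2401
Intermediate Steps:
N = 21
(N + 28)**2 = (21 + 28)**2 = 49**2 = 2401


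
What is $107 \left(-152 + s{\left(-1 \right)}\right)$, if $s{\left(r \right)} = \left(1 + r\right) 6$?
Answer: $-16264$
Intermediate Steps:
$s{\left(r \right)} = 6 + 6 r$
$107 \left(-152 + s{\left(-1 \right)}\right) = 107 \left(-152 + \left(6 + 6 \left(-1\right)\right)\right) = 107 \left(-152 + \left(6 - 6\right)\right) = 107 \left(-152 + 0\right) = 107 \left(-152\right) = -16264$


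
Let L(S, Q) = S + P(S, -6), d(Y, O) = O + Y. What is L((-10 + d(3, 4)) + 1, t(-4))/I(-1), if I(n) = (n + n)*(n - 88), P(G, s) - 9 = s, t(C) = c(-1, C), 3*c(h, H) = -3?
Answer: 1/178 ≈ 0.0056180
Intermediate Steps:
c(h, H) = -1 (c(h, H) = (⅓)*(-3) = -1)
t(C) = -1
P(G, s) = 9 + s
L(S, Q) = 3 + S (L(S, Q) = S + (9 - 6) = S + 3 = 3 + S)
I(n) = 2*n*(-88 + n) (I(n) = (2*n)*(-88 + n) = 2*n*(-88 + n))
L((-10 + d(3, 4)) + 1, t(-4))/I(-1) = (3 + ((-10 + (4 + 3)) + 1))/((2*(-1)*(-88 - 1))) = (3 + ((-10 + 7) + 1))/((2*(-1)*(-89))) = (3 + (-3 + 1))/178 = (3 - 2)*(1/178) = 1*(1/178) = 1/178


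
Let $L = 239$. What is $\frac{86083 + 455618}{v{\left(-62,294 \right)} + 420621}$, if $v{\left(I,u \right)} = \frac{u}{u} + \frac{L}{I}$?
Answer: $\frac{11195154}{8692775} \approx 1.2879$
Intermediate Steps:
$v{\left(I,u \right)} = 1 + \frac{239}{I}$ ($v{\left(I,u \right)} = \frac{u}{u} + \frac{239}{I} = 1 + \frac{239}{I}$)
$\frac{86083 + 455618}{v{\left(-62,294 \right)} + 420621} = \frac{86083 + 455618}{\frac{239 - 62}{-62} + 420621} = \frac{541701}{\left(- \frac{1}{62}\right) 177 + 420621} = \frac{541701}{- \frac{177}{62} + 420621} = \frac{541701}{\frac{26078325}{62}} = 541701 \cdot \frac{62}{26078325} = \frac{11195154}{8692775}$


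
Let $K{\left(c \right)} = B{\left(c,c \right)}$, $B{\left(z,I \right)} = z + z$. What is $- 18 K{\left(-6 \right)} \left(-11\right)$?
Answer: $-2376$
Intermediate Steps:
$B{\left(z,I \right)} = 2 z$
$K{\left(c \right)} = 2 c$
$- 18 K{\left(-6 \right)} \left(-11\right) = - 18 \cdot 2 \left(-6\right) \left(-11\right) = \left(-18\right) \left(-12\right) \left(-11\right) = 216 \left(-11\right) = -2376$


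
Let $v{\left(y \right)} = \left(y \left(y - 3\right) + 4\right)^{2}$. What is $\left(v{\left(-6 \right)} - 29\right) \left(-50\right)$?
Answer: $-166750$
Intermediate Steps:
$v{\left(y \right)} = \left(4 + y \left(-3 + y\right)\right)^{2}$ ($v{\left(y \right)} = \left(y \left(-3 + y\right) + 4\right)^{2} = \left(4 + y \left(-3 + y\right)\right)^{2}$)
$\left(v{\left(-6 \right)} - 29\right) \left(-50\right) = \left(\left(4 + \left(-6\right)^{2} - -18\right)^{2} - 29\right) \left(-50\right) = \left(\left(4 + 36 + 18\right)^{2} - 29\right) \left(-50\right) = \left(58^{2} - 29\right) \left(-50\right) = \left(3364 - 29\right) \left(-50\right) = 3335 \left(-50\right) = -166750$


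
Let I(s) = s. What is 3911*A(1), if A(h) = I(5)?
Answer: 19555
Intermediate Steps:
A(h) = 5
3911*A(1) = 3911*5 = 19555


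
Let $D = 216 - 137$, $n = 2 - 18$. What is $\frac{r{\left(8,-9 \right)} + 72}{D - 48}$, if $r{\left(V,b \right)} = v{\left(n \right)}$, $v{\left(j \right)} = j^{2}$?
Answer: $\frac{328}{31} \approx 10.581$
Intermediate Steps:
$n = -16$ ($n = 2 - 18 = -16$)
$r{\left(V,b \right)} = 256$ ($r{\left(V,b \right)} = \left(-16\right)^{2} = 256$)
$D = 79$
$\frac{r{\left(8,-9 \right)} + 72}{D - 48} = \frac{256 + 72}{79 - 48} = \frac{328}{31}$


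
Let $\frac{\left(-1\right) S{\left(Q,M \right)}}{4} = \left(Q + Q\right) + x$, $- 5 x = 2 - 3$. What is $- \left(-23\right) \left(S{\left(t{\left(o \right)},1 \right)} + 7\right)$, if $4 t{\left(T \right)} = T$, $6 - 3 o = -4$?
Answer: $- \frac{161}{15} \approx -10.733$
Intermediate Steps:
$o = \frac{10}{3}$ ($o = 2 - - \frac{4}{3} = 2 + \frac{4}{3} = \frac{10}{3} \approx 3.3333$)
$x = \frac{1}{5}$ ($x = - \frac{2 - 3}{5} = \left(- \frac{1}{5}\right) \left(-1\right) = \frac{1}{5} \approx 0.2$)
$t{\left(T \right)} = \frac{T}{4}$
$S{\left(Q,M \right)} = - \frac{4}{5} - 8 Q$ ($S{\left(Q,M \right)} = - 4 \left(\left(Q + Q\right) + \frac{1}{5}\right) = - 4 \left(2 Q + \frac{1}{5}\right) = - 4 \left(\frac{1}{5} + 2 Q\right) = - \frac{4}{5} - 8 Q$)
$- \left(-23\right) \left(S{\left(t{\left(o \right)},1 \right)} + 7\right) = - \left(-23\right) \left(\left(- \frac{4}{5} - 8 \cdot \frac{1}{4} \cdot \frac{10}{3}\right) + 7\right) = - \left(-23\right) \left(\left(- \frac{4}{5} - \frac{20}{3}\right) + 7\right) = - \left(-23\right) \left(- \frac{112}{15} + 7\right) = - \frac{\left(-23\right) \left(-7\right)}{15} = \left(-1\right) \frac{161}{15} = - \frac{161}{15}$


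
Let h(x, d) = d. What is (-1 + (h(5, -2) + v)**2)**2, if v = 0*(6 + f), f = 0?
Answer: 9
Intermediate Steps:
v = 0 (v = 0*(6 + 0) = 0*6 = 0)
(-1 + (h(5, -2) + v)**2)**2 = (-1 + (-2 + 0)**2)**2 = (-1 + (-2)**2)**2 = (-1 + 4)**2 = 3**2 = 9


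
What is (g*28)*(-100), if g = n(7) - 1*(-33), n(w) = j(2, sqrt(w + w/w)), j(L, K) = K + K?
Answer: -92400 - 11200*sqrt(2) ≈ -1.0824e+5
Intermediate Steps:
j(L, K) = 2*K
n(w) = 2*sqrt(1 + w) (n(w) = 2*sqrt(w + w/w) = 2*sqrt(w + 1) = 2*sqrt(1 + w))
g = 33 + 4*sqrt(2) (g = 2*sqrt(1 + 7) - 1*(-33) = 2*sqrt(8) + 33 = 2*(2*sqrt(2)) + 33 = 4*sqrt(2) + 33 = 33 + 4*sqrt(2) ≈ 38.657)
(g*28)*(-100) = ((33 + 4*sqrt(2))*28)*(-100) = (924 + 112*sqrt(2))*(-100) = -92400 - 11200*sqrt(2)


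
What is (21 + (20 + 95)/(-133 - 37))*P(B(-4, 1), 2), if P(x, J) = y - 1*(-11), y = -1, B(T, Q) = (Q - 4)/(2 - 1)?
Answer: 3455/17 ≈ 203.24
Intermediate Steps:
B(T, Q) = -4 + Q (B(T, Q) = (-4 + Q)/1 = (-4 + Q)*1 = -4 + Q)
P(x, J) = 10 (P(x, J) = -1 - 1*(-11) = -1 + 11 = 10)
(21 + (20 + 95)/(-133 - 37))*P(B(-4, 1), 2) = (21 + (20 + 95)/(-133 - 37))*10 = (21 + 115/(-170))*10 = (21 + 115*(-1/170))*10 = (21 - 23/34)*10 = (691/34)*10 = 3455/17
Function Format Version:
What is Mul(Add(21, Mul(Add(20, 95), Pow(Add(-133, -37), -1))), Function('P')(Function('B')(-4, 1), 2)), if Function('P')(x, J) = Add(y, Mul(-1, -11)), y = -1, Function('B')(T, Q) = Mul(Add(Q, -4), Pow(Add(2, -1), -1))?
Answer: Rational(3455, 17) ≈ 203.24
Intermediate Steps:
Function('B')(T, Q) = Add(-4, Q) (Function('B')(T, Q) = Mul(Add(-4, Q), Pow(1, -1)) = Mul(Add(-4, Q), 1) = Add(-4, Q))
Function('P')(x, J) = 10 (Function('P')(x, J) = Add(-1, Mul(-1, -11)) = Add(-1, 11) = 10)
Mul(Add(21, Mul(Add(20, 95), Pow(Add(-133, -37), -1))), Function('P')(Function('B')(-4, 1), 2)) = Mul(Add(21, Mul(Add(20, 95), Pow(Add(-133, -37), -1))), 10) = Mul(Add(21, Mul(115, Pow(-170, -1))), 10) = Mul(Add(21, Mul(115, Rational(-1, 170))), 10) = Mul(Add(21, Rational(-23, 34)), 10) = Mul(Rational(691, 34), 10) = Rational(3455, 17)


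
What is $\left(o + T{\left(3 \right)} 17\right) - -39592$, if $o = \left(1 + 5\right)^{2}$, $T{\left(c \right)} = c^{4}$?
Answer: $41005$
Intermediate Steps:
$o = 36$ ($o = 6^{2} = 36$)
$\left(o + T{\left(3 \right)} 17\right) - -39592 = \left(36 + 3^{4} \cdot 17\right) - -39592 = \left(36 + 81 \cdot 17\right) + 39592 = \left(36 + 1377\right) + 39592 = 1413 + 39592 = 41005$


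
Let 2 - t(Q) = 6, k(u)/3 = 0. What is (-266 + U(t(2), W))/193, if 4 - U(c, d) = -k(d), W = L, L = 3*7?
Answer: -262/193 ≈ -1.3575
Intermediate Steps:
k(u) = 0 (k(u) = 3*0 = 0)
t(Q) = -4 (t(Q) = 2 - 1*6 = 2 - 6 = -4)
L = 21
W = 21
U(c, d) = 4 (U(c, d) = 4 - (-1)*0 = 4 - 1*0 = 4 + 0 = 4)
(-266 + U(t(2), W))/193 = (-266 + 4)/193 = -262*1/193 = -262/193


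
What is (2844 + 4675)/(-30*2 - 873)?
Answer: -7519/933 ≈ -8.0589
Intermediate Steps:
(2844 + 4675)/(-30*2 - 873) = 7519/(-60 - 873) = 7519/(-933) = 7519*(-1/933) = -7519/933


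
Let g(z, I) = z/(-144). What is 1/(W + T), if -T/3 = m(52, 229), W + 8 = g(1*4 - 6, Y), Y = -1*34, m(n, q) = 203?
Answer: -72/44423 ≈ -0.0016208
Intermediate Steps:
Y = -34
g(z, I) = -z/144 (g(z, I) = z*(-1/144) = -z/144)
W = -575/72 (W = -8 - (1*4 - 6)/144 = -8 - (4 - 6)/144 = -8 - 1/144*(-2) = -8 + 1/72 = -575/72 ≈ -7.9861)
T = -609 (T = -3*203 = -609)
1/(W + T) = 1/(-575/72 - 609) = 1/(-44423/72) = -72/44423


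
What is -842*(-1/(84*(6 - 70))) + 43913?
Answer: 118037723/2688 ≈ 43913.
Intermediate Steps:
-842*(-1/(84*(6 - 70))) + 43913 = -842/((-64*(-84))) + 43913 = -842/5376 + 43913 = -842*1/5376 + 43913 = -421/2688 + 43913 = 118037723/2688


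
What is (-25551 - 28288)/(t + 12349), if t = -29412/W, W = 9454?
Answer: -254496953/58359017 ≈ -4.3609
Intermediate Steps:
t = -14706/4727 (t = -29412/9454 = -29412*1/9454 = -14706/4727 ≈ -3.1111)
(-25551 - 28288)/(t + 12349) = (-25551 - 28288)/(-14706/4727 + 12349) = -53839/58359017/4727 = -53839*4727/58359017 = -254496953/58359017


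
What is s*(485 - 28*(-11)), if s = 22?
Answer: 17446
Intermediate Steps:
s*(485 - 28*(-11)) = 22*(485 - 28*(-11)) = 22*(485 + 308) = 22*793 = 17446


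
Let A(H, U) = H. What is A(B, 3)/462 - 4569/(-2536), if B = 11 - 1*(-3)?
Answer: 153313/83688 ≈ 1.8320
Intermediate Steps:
B = 14 (B = 11 + 3 = 14)
A(B, 3)/462 - 4569/(-2536) = 14/462 - 4569/(-2536) = 14*(1/462) - 4569*(-1/2536) = 1/33 + 4569/2536 = 153313/83688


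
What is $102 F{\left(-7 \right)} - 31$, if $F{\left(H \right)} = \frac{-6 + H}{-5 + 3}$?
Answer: $632$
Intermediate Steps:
$F{\left(H \right)} = 3 - \frac{H}{2}$ ($F{\left(H \right)} = \frac{-6 + H}{-2} = \left(-6 + H\right) \left(- \frac{1}{2}\right) = 3 - \frac{H}{2}$)
$102 F{\left(-7 \right)} - 31 = 102 \left(3 - - \frac{7}{2}\right) - 31 = 102 \left(3 + \frac{7}{2}\right) - 31 = 102 \cdot \frac{13}{2} - 31 = 663 - 31 = 632$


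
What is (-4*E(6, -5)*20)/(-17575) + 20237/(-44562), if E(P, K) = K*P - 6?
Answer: -13828681/22376490 ≈ -0.61800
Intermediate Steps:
E(P, K) = -6 + K*P
(-4*E(6, -5)*20)/(-17575) + 20237/(-44562) = (-4*(-6 - 5*6)*20)/(-17575) + 20237/(-44562) = (-4*(-6 - 30)*20)*(-1/17575) + 20237*(-1/44562) = (-4*(-36)*20)*(-1/17575) - 2891/6366 = (144*20)*(-1/17575) - 2891/6366 = 2880*(-1/17575) - 2891/6366 = -576/3515 - 2891/6366 = -13828681/22376490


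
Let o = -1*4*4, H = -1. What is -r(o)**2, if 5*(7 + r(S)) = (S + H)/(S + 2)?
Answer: -223729/4900 ≈ -45.659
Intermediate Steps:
o = -16 (o = -4*4 = -16)
r(S) = -7 + (-1 + S)/(5*(2 + S)) (r(S) = -7 + ((S - 1)/(S + 2))/5 = -7 + ((-1 + S)/(2 + S))/5 = -7 + (-1 + S)/(5*(2 + S)))
-r(o)**2 = -((-71 - 34*(-16))/(5*(2 - 16)))**2 = -((1/5)*(-71 + 544)/(-14))**2 = -((1/5)*(-1/14)*473)**2 = -(-473/70)**2 = -1*223729/4900 = -223729/4900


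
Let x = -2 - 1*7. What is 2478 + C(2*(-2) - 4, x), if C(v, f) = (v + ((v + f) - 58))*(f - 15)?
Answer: 4470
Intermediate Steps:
x = -9 (x = -2 - 7 = -9)
C(v, f) = (-15 + f)*(-58 + f + 2*v) (C(v, f) = (v + ((f + v) - 58))*(-15 + f) = (v + (-58 + f + v))*(-15 + f) = (-58 + f + 2*v)*(-15 + f) = (-15 + f)*(-58 + f + 2*v))
2478 + C(2*(-2) - 4, x) = 2478 + (870 + (-9)² - 73*(-9) - 30*(2*(-2) - 4) + 2*(-9)*(2*(-2) - 4)) = 2478 + (870 + 81 + 657 - 30*(-4 - 4) + 2*(-9)*(-4 - 4)) = 2478 + (870 + 81 + 657 - 30*(-8) + 2*(-9)*(-8)) = 2478 + (870 + 81 + 657 + 240 + 144) = 2478 + 1992 = 4470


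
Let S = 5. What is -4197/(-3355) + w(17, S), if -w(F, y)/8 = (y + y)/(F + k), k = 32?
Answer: -62747/164395 ≈ -0.38168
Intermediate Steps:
w(F, y) = -16*y/(32 + F) (w(F, y) = -8*(y + y)/(F + 32) = -8*2*y/(32 + F) = -16*y/(32 + F))
-4197/(-3355) + w(17, S) = -4197/(-3355) - 16*5/(32 + 17) = -4197*(-1/3355) - 16*5/49 = 4197/3355 - 16*5*1/49 = 4197/3355 - 80/49 = -62747/164395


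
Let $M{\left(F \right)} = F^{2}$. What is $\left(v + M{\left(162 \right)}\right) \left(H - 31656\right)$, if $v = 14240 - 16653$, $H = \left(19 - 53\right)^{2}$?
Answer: $-726845500$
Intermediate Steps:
$H = 1156$ ($H = \left(-34\right)^{2} = 1156$)
$v = -2413$
$\left(v + M{\left(162 \right)}\right) \left(H - 31656\right) = \left(-2413 + 162^{2}\right) \left(1156 - 31656\right) = \left(-2413 + 26244\right) \left(-30500\right) = 23831 \left(-30500\right) = -726845500$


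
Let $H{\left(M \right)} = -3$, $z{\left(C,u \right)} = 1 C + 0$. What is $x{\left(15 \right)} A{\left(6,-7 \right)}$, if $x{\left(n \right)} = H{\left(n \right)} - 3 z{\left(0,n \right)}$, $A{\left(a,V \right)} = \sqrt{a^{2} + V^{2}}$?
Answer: $- 3 \sqrt{85} \approx -27.659$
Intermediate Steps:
$z{\left(C,u \right)} = C$ ($z{\left(C,u \right)} = C + 0 = C$)
$A{\left(a,V \right)} = \sqrt{V^{2} + a^{2}}$
$x{\left(n \right)} = -3$ ($x{\left(n \right)} = -3 - 0 = -3 + 0 = -3$)
$x{\left(15 \right)} A{\left(6,-7 \right)} = - 3 \sqrt{\left(-7\right)^{2} + 6^{2}} = - 3 \sqrt{49 + 36} = - 3 \sqrt{85}$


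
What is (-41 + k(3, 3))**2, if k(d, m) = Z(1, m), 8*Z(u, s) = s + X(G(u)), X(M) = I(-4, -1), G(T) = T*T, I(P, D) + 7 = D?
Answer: 110889/64 ≈ 1732.6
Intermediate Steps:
I(P, D) = -7 + D
G(T) = T**2
X(M) = -8 (X(M) = -7 - 1 = -8)
Z(u, s) = -1 + s/8 (Z(u, s) = (s - 8)/8 = (-8 + s)/8 = -1 + s/8)
k(d, m) = -1 + m/8
(-41 + k(3, 3))**2 = (-41 + (-1 + (1/8)*3))**2 = (-41 + (-1 + 3/8))**2 = (-41 - 5/8)**2 = (-333/8)**2 = 110889/64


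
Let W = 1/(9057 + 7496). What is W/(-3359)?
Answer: -1/55601527 ≈ -1.7985e-8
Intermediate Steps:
W = 1/16553 ≈ 6.0412e-5
W/(-3359) = (1/16553)/(-3359) = (1/16553)*(-1/3359) = -1/55601527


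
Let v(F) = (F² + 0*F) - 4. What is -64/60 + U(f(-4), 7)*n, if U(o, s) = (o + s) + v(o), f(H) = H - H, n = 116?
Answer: 5204/15 ≈ 346.93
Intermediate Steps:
f(H) = 0
v(F) = -4 + F² (v(F) = (F² + 0) - 4 = F² - 4 = -4 + F²)
U(o, s) = -4 + o + s + o² (U(o, s) = (o + s) + (-4 + o²) = -4 + o + s + o²)
-64/60 + U(f(-4), 7)*n = -64/60 + (-4 + 0 + 7 + 0²)*116 = -64*1/60 + (-4 + 0 + 7 + 0)*116 = -16/15 + 3*116 = -16/15 + 348 = 5204/15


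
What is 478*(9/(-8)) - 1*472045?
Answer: -1890331/4 ≈ -4.7258e+5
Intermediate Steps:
478*(9/(-8)) - 1*472045 = 478*(9*(-⅛)) - 472045 = 478*(-9/8) - 472045 = -2151/4 - 472045 = -1890331/4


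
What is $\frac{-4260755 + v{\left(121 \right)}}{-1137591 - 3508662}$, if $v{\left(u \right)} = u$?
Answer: $\frac{4260634}{4646253} \approx 0.917$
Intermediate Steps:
$\frac{-4260755 + v{\left(121 \right)}}{-1137591 - 3508662} = \frac{-4260755 + 121}{-1137591 - 3508662} = - \frac{4260634}{-4646253} = \left(-4260634\right) \left(- \frac{1}{4646253}\right) = \frac{4260634}{4646253}$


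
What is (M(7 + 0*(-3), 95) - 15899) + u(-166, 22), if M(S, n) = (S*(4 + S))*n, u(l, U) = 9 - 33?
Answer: -8608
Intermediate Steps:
u(l, U) = -24
M(S, n) = S*n*(4 + S)
(M(7 + 0*(-3), 95) - 15899) + u(-166, 22) = ((7 + 0*(-3))*95*(4 + (7 + 0*(-3))) - 15899) - 24 = ((7 + 0)*95*(4 + (7 + 0)) - 15899) - 24 = (7*95*(4 + 7) - 15899) - 24 = (7*95*11 - 15899) - 24 = (7315 - 15899) - 24 = -8584 - 24 = -8608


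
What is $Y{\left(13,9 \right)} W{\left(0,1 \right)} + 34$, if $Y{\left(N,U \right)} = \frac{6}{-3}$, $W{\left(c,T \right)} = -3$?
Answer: $40$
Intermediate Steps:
$Y{\left(N,U \right)} = -2$ ($Y{\left(N,U \right)} = 6 \left(- \frac{1}{3}\right) = -2$)
$Y{\left(13,9 \right)} W{\left(0,1 \right)} + 34 = \left(-2\right) \left(-3\right) + 34 = 6 + 34 = 40$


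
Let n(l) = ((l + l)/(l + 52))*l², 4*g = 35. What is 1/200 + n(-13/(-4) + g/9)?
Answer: 10994893/4098600 ≈ 2.6826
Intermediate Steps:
g = 35/4 (g = (¼)*35 = 35/4 ≈ 8.7500)
n(l) = 2*l³/(52 + l) (n(l) = ((2*l)/(52 + l))*l² = (2*l/(52 + l))*l² = 2*l³/(52 + l))
1/200 + n(-13/(-4) + g/9) = 1/200 + 2*(-13/(-4) + (35/4)/9)³/(52 + (-13/(-4) + (35/4)/9)) = 1/200 + 2*(-13*(-¼) + (35/4)*(⅑))³/(52 + (-13*(-¼) + (35/4)*(⅑))) = 1/200 + 2*(13/4 + 35/36)³/(52 + (13/4 + 35/36)) = 1/200 + 2*(38/9)³/(52 + 38/9) = 1/200 + 2*(54872/729)/(506/9) = 1/200 + 2*(54872/729)*(9/506) = 1/200 + 54872/20493 = 10994893/4098600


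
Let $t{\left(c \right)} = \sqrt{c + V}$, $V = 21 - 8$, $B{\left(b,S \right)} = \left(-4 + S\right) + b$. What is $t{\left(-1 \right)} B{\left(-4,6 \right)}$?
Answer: $- 4 \sqrt{3} \approx -6.9282$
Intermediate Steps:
$B{\left(b,S \right)} = -4 + S + b$
$V = 13$
$t{\left(c \right)} = \sqrt{13 + c}$ ($t{\left(c \right)} = \sqrt{c + 13} = \sqrt{13 + c}$)
$t{\left(-1 \right)} B{\left(-4,6 \right)} = \sqrt{13 - 1} \left(-4 + 6 - 4\right) = \sqrt{12} \left(-2\right) = 2 \sqrt{3} \left(-2\right) = - 4 \sqrt{3}$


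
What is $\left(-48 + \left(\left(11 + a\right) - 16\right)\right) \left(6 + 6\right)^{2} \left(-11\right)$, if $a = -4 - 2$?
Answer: $93456$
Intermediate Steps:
$a = -6$
$\left(-48 + \left(\left(11 + a\right) - 16\right)\right) \left(6 + 6\right)^{2} \left(-11\right) = \left(-48 + \left(\left(11 - 6\right) - 16\right)\right) \left(6 + 6\right)^{2} \left(-11\right) = \left(-48 + \left(5 - 16\right)\right) 12^{2} \left(-11\right) = \left(-48 - 11\right) 144 \left(-11\right) = \left(-59\right) \left(-1584\right) = 93456$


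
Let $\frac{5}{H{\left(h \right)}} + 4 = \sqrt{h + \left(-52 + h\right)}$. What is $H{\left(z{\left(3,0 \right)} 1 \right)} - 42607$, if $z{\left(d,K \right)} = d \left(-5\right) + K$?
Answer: $- \frac{2087753}{49} - \frac{5 i \sqrt{82}}{98} \approx -42607.0 - 0.46201 i$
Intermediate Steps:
$z{\left(d,K \right)} = K - 5 d$ ($z{\left(d,K \right)} = - 5 d + K = K - 5 d$)
$H{\left(h \right)} = \frac{5}{-4 + \sqrt{-52 + 2 h}}$ ($H{\left(h \right)} = \frac{5}{-4 + \sqrt{h + \left(-52 + h\right)}} = \frac{5}{-4 + \sqrt{-52 + 2 h}}$)
$H{\left(z{\left(3,0 \right)} 1 \right)} - 42607 = \frac{5}{-4 + \sqrt{2} \sqrt{-26 + \left(0 - 15\right) 1}} - 42607 = \frac{5}{-4 + \sqrt{2} \sqrt{-26 - 15}} - 42607 = \frac{5}{-4 + \sqrt{2} \sqrt{-41}} - 42607 = \frac{5}{-4 + \sqrt{2} i \sqrt{41}} - 42607 = \frac{5}{-4 + i \sqrt{82}} - 42607 = -42607 + \frac{5}{-4 + i \sqrt{82}}$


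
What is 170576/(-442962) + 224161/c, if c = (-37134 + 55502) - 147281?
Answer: -20214044795/9517260051 ≈ -2.1239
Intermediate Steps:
c = -128913 (c = 18368 - 147281 = -128913)
170576/(-442962) + 224161/c = 170576/(-442962) + 224161/(-128913) = 170576*(-1/442962) + 224161*(-1/128913) = -85288/221481 - 224161/128913 = -20214044795/9517260051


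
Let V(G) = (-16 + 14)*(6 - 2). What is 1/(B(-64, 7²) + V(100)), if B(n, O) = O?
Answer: 1/41 ≈ 0.024390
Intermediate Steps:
V(G) = -8 (V(G) = -2*4 = -8)
1/(B(-64, 7²) + V(100)) = 1/(7² - 8) = 1/(49 - 8) = 1/41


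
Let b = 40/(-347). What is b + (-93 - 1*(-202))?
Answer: 37783/347 ≈ 108.88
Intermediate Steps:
b = -40/347 (b = 40*(-1/347) = -40/347 ≈ -0.11527)
b + (-93 - 1*(-202)) = -40/347 + (-93 - 1*(-202)) = -40/347 + (-93 + 202) = -40/347 + 109 = 37783/347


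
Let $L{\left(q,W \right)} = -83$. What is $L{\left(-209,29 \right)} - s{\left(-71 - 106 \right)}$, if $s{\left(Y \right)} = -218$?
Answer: $135$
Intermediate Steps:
$L{\left(-209,29 \right)} - s{\left(-71 - 106 \right)} = -83 - -218 = -83 + 218 = 135$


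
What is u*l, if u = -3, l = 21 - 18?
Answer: -9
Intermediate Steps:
l = 3
u*l = -3*3 = -9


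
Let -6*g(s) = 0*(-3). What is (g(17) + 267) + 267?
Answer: 534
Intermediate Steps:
g(s) = 0 (g(s) = -0*(-3) = -1/6*0 = 0)
(g(17) + 267) + 267 = (0 + 267) + 267 = 267 + 267 = 534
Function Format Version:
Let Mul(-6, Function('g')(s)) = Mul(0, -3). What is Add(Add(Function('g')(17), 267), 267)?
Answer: 534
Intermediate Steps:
Function('g')(s) = 0 (Function('g')(s) = Mul(Rational(-1, 6), Mul(0, -3)) = Mul(Rational(-1, 6), 0) = 0)
Add(Add(Function('g')(17), 267), 267) = Add(Add(0, 267), 267) = Add(267, 267) = 534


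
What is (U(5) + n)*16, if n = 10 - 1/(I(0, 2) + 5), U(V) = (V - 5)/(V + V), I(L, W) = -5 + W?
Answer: 152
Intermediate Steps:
U(V) = (-5 + V)/(2*V) (U(V) = (-5 + V)/((2*V)) = (-5 + V)*(1/(2*V)) = (-5 + V)/(2*V))
n = 19/2 (n = 10 - 1/((-5 + 2) + 5) = 10 - 1/(-3 + 5) = 10 - 1/2 = 10 - 1*½ = 10 - ½ = 19/2 ≈ 9.5000)
(U(5) + n)*16 = ((½)*(-5 + 5)/5 + 19/2)*16 = ((½)*(⅕)*0 + 19/2)*16 = (0 + 19/2)*16 = (19/2)*16 = 152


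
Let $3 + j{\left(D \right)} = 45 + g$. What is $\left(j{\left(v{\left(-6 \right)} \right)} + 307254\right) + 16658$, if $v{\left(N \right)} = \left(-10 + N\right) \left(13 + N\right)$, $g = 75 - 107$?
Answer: $323922$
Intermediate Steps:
$g = -32$
$j{\left(D \right)} = 10$ ($j{\left(D \right)} = -3 + \left(45 - 32\right) = -3 + 13 = 10$)
$\left(j{\left(v{\left(-6 \right)} \right)} + 307254\right) + 16658 = \left(10 + 307254\right) + 16658 = 307264 + 16658 = 323922$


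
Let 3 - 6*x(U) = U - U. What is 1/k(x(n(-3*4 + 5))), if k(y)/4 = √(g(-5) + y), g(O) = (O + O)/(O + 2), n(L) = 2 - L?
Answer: √138/92 ≈ 0.12769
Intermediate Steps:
g(O) = 2*O/(2 + O) (g(O) = (2*O)/(2 + O) = 2*O/(2 + O))
x(U) = ½ (x(U) = ½ - (U - U)/6 = ½ - ⅙*0 = ½ + 0 = ½)
k(y) = 4*√(10/3 + y) (k(y) = 4*√(2*(-5)/(2 - 5) + y) = 4*√(2*(-5)/(-3) + y) = 4*√(2*(-5)*(-⅓) + y) = 4*√(10/3 + y))
1/k(x(n(-3*4 + 5))) = 1/(4*√(30 + 9*(½))/3) = 1/(4*√(30 + 9/2)/3) = 1/(4*√(69/2)/3) = 1/(4*(√138/2)/3) = 1/(2*√138/3) = √138/92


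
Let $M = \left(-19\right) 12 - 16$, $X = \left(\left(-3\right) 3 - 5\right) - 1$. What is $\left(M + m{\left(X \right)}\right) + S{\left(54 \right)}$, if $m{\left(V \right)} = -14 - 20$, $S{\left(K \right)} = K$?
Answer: $-224$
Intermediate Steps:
$X = -15$ ($X = \left(-9 - 5\right) - 1 = -14 - 1 = -15$)
$m{\left(V \right)} = -34$
$M = -244$ ($M = -228 - 16 = -244$)
$\left(M + m{\left(X \right)}\right) + S{\left(54 \right)} = \left(-244 - 34\right) + 54 = -278 + 54 = -224$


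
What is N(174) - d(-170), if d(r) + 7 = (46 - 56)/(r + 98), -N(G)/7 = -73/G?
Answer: 10229/1044 ≈ 9.7979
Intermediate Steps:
N(G) = 511/G (N(G) = -(-511)/G = 511/G)
d(r) = -7 - 10/(98 + r) (d(r) = -7 + (46 - 56)/(r + 98) = -7 - 10/(98 + r))
N(174) - d(-170) = 511/174 - (-696 - 7*(-170))/(98 - 170) = 511*(1/174) - (-696 + 1190)/(-72) = 511/174 - (-1)*494/72 = 511/174 - 1*(-247/36) = 511/174 + 247/36 = 10229/1044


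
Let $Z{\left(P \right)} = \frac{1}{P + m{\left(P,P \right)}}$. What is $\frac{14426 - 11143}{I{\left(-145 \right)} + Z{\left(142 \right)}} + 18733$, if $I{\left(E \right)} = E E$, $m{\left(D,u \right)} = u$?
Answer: $\frac{111857567405}{5971101} \approx 18733.0$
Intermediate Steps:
$I{\left(E \right)} = E^{2}$
$Z{\left(P \right)} = \frac{1}{2 P}$ ($Z{\left(P \right)} = \frac{1}{P + P} = \frac{1}{2 P}$)
$\frac{14426 - 11143}{I{\left(-145 \right)} + Z{\left(142 \right)}} + 18733 = \frac{14426 - 11143}{\left(-145\right)^{2} + \frac{1}{2 \cdot 142}} + 18733 = \frac{3283}{21025 + \frac{1}{2} \cdot \frac{1}{142}} + 18733 = \frac{3283}{21025 + \frac{1}{284}} + 18733 = \frac{3283}{\frac{5971101}{284}} + 18733 = 3283 \cdot \frac{284}{5971101} + 18733 = \frac{932372}{5971101} + 18733 = \frac{111857567405}{5971101}$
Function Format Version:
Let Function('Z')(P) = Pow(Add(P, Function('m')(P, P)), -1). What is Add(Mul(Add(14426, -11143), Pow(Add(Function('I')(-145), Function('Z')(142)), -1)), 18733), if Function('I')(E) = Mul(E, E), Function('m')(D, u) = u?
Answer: Rational(111857567405, 5971101) ≈ 18733.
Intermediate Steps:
Function('I')(E) = Pow(E, 2)
Function('Z')(P) = Mul(Rational(1, 2), Pow(P, -1)) (Function('Z')(P) = Pow(Add(P, P), -1) = Pow(Mul(2, P), -1) = Mul(Rational(1, 2), Pow(P, -1)))
Add(Mul(Add(14426, -11143), Pow(Add(Function('I')(-145), Function('Z')(142)), -1)), 18733) = Add(Mul(Add(14426, -11143), Pow(Add(Pow(-145, 2), Mul(Rational(1, 2), Pow(142, -1))), -1)), 18733) = Add(Mul(3283, Pow(Add(21025, Mul(Rational(1, 2), Rational(1, 142))), -1)), 18733) = Add(Mul(3283, Pow(Add(21025, Rational(1, 284)), -1)), 18733) = Add(Mul(3283, Pow(Rational(5971101, 284), -1)), 18733) = Add(Mul(3283, Rational(284, 5971101)), 18733) = Add(Rational(932372, 5971101), 18733) = Rational(111857567405, 5971101)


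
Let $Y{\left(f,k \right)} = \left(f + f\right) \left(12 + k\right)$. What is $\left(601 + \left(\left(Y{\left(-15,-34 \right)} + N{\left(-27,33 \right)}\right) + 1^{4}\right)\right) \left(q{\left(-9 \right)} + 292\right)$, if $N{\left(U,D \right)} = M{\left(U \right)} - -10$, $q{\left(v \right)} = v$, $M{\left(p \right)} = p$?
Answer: $352335$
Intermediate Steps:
$Y{\left(f,k \right)} = 2 f \left(12 + k\right)$
$N{\left(U,D \right)} = 10 + U$ ($N{\left(U,D \right)} = U - -10 = U + 10 = 10 + U$)
$\left(601 + \left(\left(Y{\left(-15,-34 \right)} + N{\left(-27,33 \right)}\right) + 1^{4}\right)\right) \left(q{\left(-9 \right)} + 292\right) = \left(601 + \left(\left(2 \left(-15\right) \left(12 - 34\right) + \left(10 - 27\right)\right) + 1^{4}\right)\right) \left(-9 + 292\right) = \left(601 + \left(\left(2 \left(-15\right) \left(-22\right) - 17\right) + 1\right)\right) 283 = \left(601 + \left(\left(660 - 17\right) + 1\right)\right) 283 = \left(601 + \left(643 + 1\right)\right) 283 = \left(601 + 644\right) 283 = 1245 \cdot 283 = 352335$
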